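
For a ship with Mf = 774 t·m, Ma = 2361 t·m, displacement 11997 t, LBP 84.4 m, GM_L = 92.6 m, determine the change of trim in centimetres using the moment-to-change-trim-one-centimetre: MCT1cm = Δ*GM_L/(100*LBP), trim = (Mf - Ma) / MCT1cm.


Formula: net trimming moment = Mf - Ma; MCT1cm = Δ*GM_L/(100*LBP); trim = net moment / MCT1cm
Step 1 — net trimming moment = 774 - 2361 = -1587 t·m
Step 2 — MCT1cm = 11997 * 92.6 / (100 * 84.4) = 131.6259 t·m/cm
Step 3 — trim = -1587 / 131.6259 ≈ -12.057 cm (5 s.f.)

-12.057 cm


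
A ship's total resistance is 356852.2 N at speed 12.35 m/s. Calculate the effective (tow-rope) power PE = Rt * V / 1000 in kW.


Formula: PE = Rt * V / 1000 (kW)
Step 1 — PE (W) = 356852.2 * 12.35 = 4407124.67 W
Step 2 — PE (kW) = 4407124.67 / 1000 ≈ 4407.1 kW (5 s.f.)

4407.1 kW


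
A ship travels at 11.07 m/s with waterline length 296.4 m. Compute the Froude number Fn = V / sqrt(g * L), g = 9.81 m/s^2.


Formula: Fn = V / sqrt(g * L)
Step 1 — g * L = 9.81 * 296.4 = 2907.684
Step 2 — sqrt(g * L) = sqrt(2907.684) = 53.922945
Step 3 — Fn = 11.07 / 53.922945 ≈ 0.20529 (5 s.f.)

0.20529


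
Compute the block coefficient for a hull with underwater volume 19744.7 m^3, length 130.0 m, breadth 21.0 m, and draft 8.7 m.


Formula: Cb = V / (L * B * T)
Step 1 — L * B * T = 130.0 * 21.0 * 8.7 = 23751.0 m^3
Step 2 — Cb = 19744.7 / 23751.0 ≈ 0.83132 (5 s.f.)

0.83132


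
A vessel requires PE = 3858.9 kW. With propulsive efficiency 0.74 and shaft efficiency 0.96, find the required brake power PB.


Formula: PB = PE / (eta_D * eta_S)
Step 1 — combined efficiency = eta_D * eta_S = 0.74 * 0.96 = 0.7104
Step 2 — PB = 3858.9 / 0.7104 ≈ 5432.0 kW (5 s.f.)

5432.0 kW


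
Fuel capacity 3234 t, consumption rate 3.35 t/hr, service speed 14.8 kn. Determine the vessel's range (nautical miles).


Formula: endurance = fuel / rate; range = endurance * speed
Step 1 — endurance = 3234 / 3.35 = 965.3731 hours
Step 2 — range = 965.3731 * 14.8 ≈ 14288 nautical miles (5 s.f.)

14288 NM


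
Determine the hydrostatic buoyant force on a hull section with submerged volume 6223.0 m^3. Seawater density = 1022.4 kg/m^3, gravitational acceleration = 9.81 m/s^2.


Formula: Fb = rho * g * V
Substituting: Fb = 1022.4 * 9.81 * 6223.0
Intermediate: 1022.4 * 9.81 = 10029.744
Result: Fb = 10029.744 * 6223.0 ≈ 62415000 N (5 s.f.)

62415000 N


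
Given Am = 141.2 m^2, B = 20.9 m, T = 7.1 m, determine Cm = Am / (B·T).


Formula: Cm = Am / (B * T)
Step 1 — B * T = 20.9 * 7.1 = 148.39 m^2
Step 2 — Cm = 141.2 / 148.39 ≈ 0.95155 (5 s.f.)

0.95155


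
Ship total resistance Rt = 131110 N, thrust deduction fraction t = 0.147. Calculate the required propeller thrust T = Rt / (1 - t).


Formula: T = Rt / (1 - t)
Step 1 — (1 - t) = 1 - 0.147 = 0.853
Step 2 — T = 131110 / 0.853 ≈ 153700 N (5 s.f.)

153700 N


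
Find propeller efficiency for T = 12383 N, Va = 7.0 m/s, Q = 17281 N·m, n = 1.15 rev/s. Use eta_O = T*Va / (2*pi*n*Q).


Formula: eta = T * Va / (2 * pi * n * Q)
Step 1 — numerator = T * Va = 12383 * 7.0 = 86681.0
Step 2 — 2 * pi * n = 2 * pi * 1.15 = 7.225663
Step 3 — denominator = 7.225663 * 17281 = 124866.68
Step 4 — eta = 86681.0 / 124866.68 ≈ 0.69419 (5 s.f.)

0.69419


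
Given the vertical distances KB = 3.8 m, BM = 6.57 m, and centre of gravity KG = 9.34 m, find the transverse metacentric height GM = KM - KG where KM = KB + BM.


Formula: GM = KB + BM - KG
Step 1 — KM = KB + BM = 3.8 + 6.57 = 10.37 m
Step 2 — GM = KM - KG = 10.37 - 9.34 = 1.03 m

1.03 m


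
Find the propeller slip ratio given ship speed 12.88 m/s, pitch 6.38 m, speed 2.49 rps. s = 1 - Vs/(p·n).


Formula: s = 1 - Vs / (p * n)
Step 1 — p * n = 6.38 * 2.49 = 15.8862
Step 2 — Vs / (p*n) = 12.88 / 15.8862 = 0.810767 (6 d.p.)
Step 3 — s = 1 - 0.810767 = 0.189233

0.189233


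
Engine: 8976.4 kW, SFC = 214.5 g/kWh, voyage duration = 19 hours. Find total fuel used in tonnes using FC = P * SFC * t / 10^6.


Formula: FC (tonnes) = P * SFC * t / 1,000,000
Step 1 — P * SFC * t = 8976.4 * 214.5 * 19 = 36583318.2 g
Step 2 — FC (tonnes) = 36583318.2 / 1,000,000 ≈ 36.583 tonnes (5 s.f.)

36.583 tonnes


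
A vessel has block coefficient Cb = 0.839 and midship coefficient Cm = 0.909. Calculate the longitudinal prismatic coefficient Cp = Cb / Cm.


Formula: Cp = Cb / Cm
Substituting: Cp = 0.839 / 0.909
Result: Cp ≈ 0.92299 (5 s.f.)

0.92299


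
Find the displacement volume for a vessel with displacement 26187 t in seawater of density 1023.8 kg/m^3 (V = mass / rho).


Formula: V = mass / rho
Step 1 — convert tonnes to kg: 26187 t * 1000 = 26187000 kg
Step 2 — V = 26187000 / 1023.8 ≈ 25578 m^3 (5 s.f.)

25578 m^3


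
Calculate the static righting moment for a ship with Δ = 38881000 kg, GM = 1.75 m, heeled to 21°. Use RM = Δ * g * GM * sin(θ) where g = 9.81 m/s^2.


Formula: GZ = GM * sin(theta); RM = disp * g * GZ
Step 1 — GZ = 1.75 * sin(21°) = 1.75 * 0.358368 = 0.627144 m
Step 2 — RM = 38881000 * 9.81 * 0.627144 ≈ 239210000 N·m (5 s.f.)

239210000 N·m


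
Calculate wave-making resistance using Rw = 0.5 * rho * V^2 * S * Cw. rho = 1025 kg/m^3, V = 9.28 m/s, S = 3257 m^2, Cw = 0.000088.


Formula: Rw = 0.5 * rho * V^2 * S * Cw
Step 1 — V^2 = 9.28^2 = 86.1184
Step 2 — 0.5 * rho * V^2 = 0.5 * 1025 * 86.1184 = 44135.68
Step 3 — Rw = 44135.68 * 3257 * 0.000088 ≈ 12650 N (5 s.f.)

12650 N


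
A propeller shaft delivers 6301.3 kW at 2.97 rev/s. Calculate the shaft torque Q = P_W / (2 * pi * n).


Formula: Q = P_W / (2 * pi * n)
Step 1 — P_W = 6301.3 kW * 1000 = 6301300.0 W
Step 2 — 2 * pi * n = 2 * pi * 2.97 = 18.66106
Step 3 — Q = 6301300.0 / 18.66106 ≈ 337670 N·m (5 s.f.)

337670 N·m


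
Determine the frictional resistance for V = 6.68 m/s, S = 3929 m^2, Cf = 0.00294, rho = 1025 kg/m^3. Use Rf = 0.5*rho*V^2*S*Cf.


Formula: Rf = 0.5 * rho * V^2 * S * Cf
Step 1 — V^2 = 6.68^2 = 44.6224
Step 2 — 0.5 * rho * V^2 = 0.5 * 1025 * 44.6224 = 22868.98
Step 3 — Rf = 22868.98 * 3929 * 0.00294 ≈ 264170 N (5 s.f.)

264170 N


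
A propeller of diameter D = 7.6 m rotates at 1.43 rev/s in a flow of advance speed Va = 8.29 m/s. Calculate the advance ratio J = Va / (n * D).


Formula: J = Va / (n * D)
Step 1 — n * D = 1.43 * 7.6 = 10.868
Step 2 — J = 8.29 / 10.868 ≈ 0.76279 (5 s.f.)

0.76279


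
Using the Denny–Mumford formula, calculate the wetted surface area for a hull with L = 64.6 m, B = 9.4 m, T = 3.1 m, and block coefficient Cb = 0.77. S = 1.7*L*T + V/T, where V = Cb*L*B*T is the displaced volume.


Formula: S = 1.7*L*T + V/T with V = Cb*L*B*T, i.e. S = L * (1.7*T + Cb*B)
Step 1 — 1.7*T = 1.7 * 3.1 = 5.27 m
Step 2 — Cb*B = 0.77 * 9.4 = 7.238 m
Step 3 — 1.7*T + Cb*B = 5.27 + 7.238 = 12.508 m
Step 4 — S = 64.6 * 12.508 ≈ 808.02 m^2 (5 s.f.)

808.02 m^2


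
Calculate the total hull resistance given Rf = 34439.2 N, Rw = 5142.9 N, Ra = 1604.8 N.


Formula: Rt = Rf + Rw + Ra
Substituting: Rt = 34439.2 + 5142.9 + 1604.8
Result: Rt = 41186.9 N

41186.9 N


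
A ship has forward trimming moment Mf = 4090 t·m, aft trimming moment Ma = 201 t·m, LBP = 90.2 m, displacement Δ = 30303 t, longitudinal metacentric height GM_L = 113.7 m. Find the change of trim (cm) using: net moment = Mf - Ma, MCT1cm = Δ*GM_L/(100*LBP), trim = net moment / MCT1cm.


Formula: net trimming moment = Mf - Ma; MCT1cm = Δ*GM_L/(100*LBP); trim = net moment / MCT1cm
Step 1 — net trimming moment = 4090 - 201 = 3889 t·m
Step 2 — MCT1cm = 30303 * 113.7 / (100 * 90.2) = 381.9791 t·m/cm
Step 3 — trim = 3889 / 381.9791 ≈ 10.181 cm (5 s.f.)

10.181 cm


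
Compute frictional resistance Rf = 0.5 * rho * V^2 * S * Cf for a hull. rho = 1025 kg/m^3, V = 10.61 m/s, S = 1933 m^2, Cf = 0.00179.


Formula: Rf = 0.5 * rho * V^2 * S * Cf
Step 1 — V^2 = 10.61^2 = 112.5721
Step 2 — 0.5 * rho * V^2 = 0.5 * 1025 * 112.5721 = 57693.20125
Step 3 — Rf = 57693.20125 * 1933 * 0.00179 ≈ 199620 N (5 s.f.)

199620 N


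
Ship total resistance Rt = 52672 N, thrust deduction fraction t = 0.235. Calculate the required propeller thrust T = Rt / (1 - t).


Formula: T = Rt / (1 - t)
Step 1 — (1 - t) = 1 - 0.235 = 0.765
Step 2 — T = 52672 / 0.765 ≈ 68852 N (5 s.f.)

68852 N


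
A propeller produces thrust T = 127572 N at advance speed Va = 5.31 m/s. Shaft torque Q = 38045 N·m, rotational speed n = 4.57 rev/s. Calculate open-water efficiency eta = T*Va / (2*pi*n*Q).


Formula: eta = T * Va / (2 * pi * n * Q)
Step 1 — numerator = T * Va = 127572 * 5.31 = 677407.32
Step 2 — 2 * pi * n = 2 * pi * 4.57 = 28.714157
Step 3 — denominator = 28.714157 * 38045 = 1092430.1
Step 4 — eta = 677407.32 / 1092430.1 ≈ 0.62009 (5 s.f.)

0.62009


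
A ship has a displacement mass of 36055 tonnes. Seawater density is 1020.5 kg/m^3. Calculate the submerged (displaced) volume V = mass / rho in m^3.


Formula: V = mass / rho
Step 1 — convert tonnes to kg: 36055 t * 1000 = 36055000 kg
Step 2 — V = 36055000 / 1020.5 ≈ 35331 m^3 (5 s.f.)

35331 m^3


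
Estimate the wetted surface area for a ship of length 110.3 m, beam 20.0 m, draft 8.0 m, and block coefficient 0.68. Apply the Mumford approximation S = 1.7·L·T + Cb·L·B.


Formula: S = 1.7*L*T + V/T with V = Cb*L*B*T, i.e. S = L * (1.7*T + Cb*B)
Step 1 — 1.7*T = 1.7 * 8.0 = 13.6 m
Step 2 — Cb*B = 0.68 * 20.0 = 13.6 m
Step 3 — 1.7*T + Cb*B = 13.6 + 13.6 = 27.2 m
Step 4 — S = 110.3 * 27.2 ≈ 3000.2 m^2 (5 s.f.)

3000.2 m^2


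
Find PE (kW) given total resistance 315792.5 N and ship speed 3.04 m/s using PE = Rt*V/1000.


Formula: PE = Rt * V / 1000 (kW)
Step 1 — PE (W) = 315792.5 * 3.04 = 960009.2 W
Step 2 — PE (kW) = 960009.2 / 1000 ≈ 960.01 kW (5 s.f.)

960.01 kW


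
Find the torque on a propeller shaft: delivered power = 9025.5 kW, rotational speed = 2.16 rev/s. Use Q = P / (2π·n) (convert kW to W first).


Formula: Q = P_W / (2 * pi * n)
Step 1 — P_W = 9025.5 kW * 1000 = 9025500.0 W
Step 2 — 2 * pi * n = 2 * pi * 2.16 = 13.57168
Step 3 — Q = 9025500.0 / 13.57168 ≈ 665020 N·m (5 s.f.)

665020 N·m


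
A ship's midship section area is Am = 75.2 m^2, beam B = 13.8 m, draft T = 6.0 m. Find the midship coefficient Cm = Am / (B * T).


Formula: Cm = Am / (B * T)
Step 1 — B * T = 13.8 * 6.0 = 82.8 m^2
Step 2 — Cm = 75.2 / 82.8 ≈ 0.90821 (5 s.f.)

0.90821


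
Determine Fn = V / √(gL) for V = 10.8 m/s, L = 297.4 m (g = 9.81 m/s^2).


Formula: Fn = V / sqrt(g * L)
Step 1 — g * L = 9.81 * 297.4 = 2917.494
Step 2 — sqrt(g * L) = sqrt(2917.494) = 54.013832
Step 3 — Fn = 10.8 / 54.013832 ≈ 0.19995 (5 s.f.)

0.19995


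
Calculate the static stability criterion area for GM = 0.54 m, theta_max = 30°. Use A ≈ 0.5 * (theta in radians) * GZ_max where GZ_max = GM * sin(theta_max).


Formula: GZ_max = GM * sin(theta); Area = 0.5 * theta_rad * GZ_max
Step 1 — GZ_max = 0.54 * sin(30°) = 0.54 * 0.5 = 0.27 m
Step 2 — theta_rad = 30 * pi/180 = 0.523599 rad
Step 3 — Area = 0.5 * 0.523599 * 0.27 ≈ 0.070686 m·rad (5 s.f.)

0.070686 m·rad


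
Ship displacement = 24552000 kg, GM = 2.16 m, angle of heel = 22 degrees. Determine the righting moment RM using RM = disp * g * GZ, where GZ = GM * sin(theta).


Formula: GZ = GM * sin(theta); RM = disp * g * GZ
Step 1 — GZ = 2.16 * sin(22°) = 2.16 * 0.374607 = 0.809151 m
Step 2 — RM = 24552000 * 9.81 * 0.809151 ≈ 194890000 N·m (5 s.f.)

194890000 N·m


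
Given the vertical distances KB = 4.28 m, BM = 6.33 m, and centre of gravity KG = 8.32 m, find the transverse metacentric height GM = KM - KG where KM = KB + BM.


Formula: GM = KB + BM - KG
Step 1 — KM = KB + BM = 4.28 + 6.33 = 10.61 m
Step 2 — GM = KM - KG = 10.61 - 8.32 = 2.29 m

2.29 m


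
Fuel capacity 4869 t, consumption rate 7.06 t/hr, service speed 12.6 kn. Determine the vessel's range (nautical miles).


Formula: endurance = fuel / rate; range = endurance * speed
Step 1 — endurance = 4869 / 7.06 = 689.6601 hours
Step 2 — range = 689.6601 * 12.6 ≈ 8689.7 nautical miles (5 s.f.)

8689.7 NM


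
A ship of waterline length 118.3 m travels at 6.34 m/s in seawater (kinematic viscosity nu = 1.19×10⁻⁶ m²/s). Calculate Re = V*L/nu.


Formula: Re = V * L / nu
Step 1 — V * L = 6.34 * 118.3 = 750.022 m^2/s
Step 2 — Re = 750.022 / 1.19e-6 = 6.30e+08

6.30e+08


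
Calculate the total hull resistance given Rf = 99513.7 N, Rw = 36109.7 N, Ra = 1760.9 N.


Formula: Rt = Rf + Rw + Ra
Substituting: Rt = 99513.7 + 36109.7 + 1760.9
Result: Rt = 137384.3 N

137384.3 N


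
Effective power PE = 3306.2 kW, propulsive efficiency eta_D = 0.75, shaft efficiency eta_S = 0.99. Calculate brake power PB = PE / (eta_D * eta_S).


Formula: PB = PE / (eta_D * eta_S)
Step 1 — combined efficiency = eta_D * eta_S = 0.75 * 0.99 = 0.7425
Step 2 — PB = 3306.2 / 0.7425 ≈ 4452.8 kW (5 s.f.)

4452.8 kW


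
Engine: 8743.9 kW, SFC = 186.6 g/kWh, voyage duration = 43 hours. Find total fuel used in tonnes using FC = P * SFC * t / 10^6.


Formula: FC (tonnes) = P * SFC * t / 1,000,000
Step 1 — P * SFC * t = 8743.9 * 186.6 * 43 = 70159304.82 g
Step 2 — FC (tonnes) = 70159304.82 / 1,000,000 ≈ 70.159 tonnes (5 s.f.)

70.159 tonnes


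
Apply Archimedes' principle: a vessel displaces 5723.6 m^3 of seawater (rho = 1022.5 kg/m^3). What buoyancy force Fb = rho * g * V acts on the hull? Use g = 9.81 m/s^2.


Formula: Fb = rho * g * V
Substituting: Fb = 1022.5 * 9.81 * 5723.6
Intermediate: 1022.5 * 9.81 = 10030.725
Result: Fb = 10030.725 * 5723.6 ≈ 57412000 N (5 s.f.)

57412000 N


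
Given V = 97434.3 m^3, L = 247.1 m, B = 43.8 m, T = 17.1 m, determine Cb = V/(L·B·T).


Formula: Cb = V / (L * B * T)
Step 1 — L * B * T = 247.1 * 43.8 * 17.1 = 185072.958 m^3
Step 2 — Cb = 97434.3 / 185072.958 ≈ 0.52646 (5 s.f.)

0.52646


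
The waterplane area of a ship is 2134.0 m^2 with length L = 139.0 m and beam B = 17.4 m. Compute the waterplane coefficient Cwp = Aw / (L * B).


Formula: Cwp = Aw / (L * B)
Step 1 — L * B = 139.0 * 17.4 = 2418.6 m^2
Step 2 — Cwp = 2134.0 / 2418.6 ≈ 0.88233 (5 s.f.)

0.88233


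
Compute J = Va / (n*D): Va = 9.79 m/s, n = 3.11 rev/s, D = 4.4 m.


Formula: J = Va / (n * D)
Step 1 — n * D = 3.11 * 4.4 = 13.684
Step 2 — J = 9.79 / 13.684 ≈ 0.71543 (5 s.f.)

0.71543


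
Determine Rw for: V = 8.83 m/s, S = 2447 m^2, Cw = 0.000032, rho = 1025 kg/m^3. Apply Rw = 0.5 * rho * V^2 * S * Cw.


Formula: Rw = 0.5 * rho * V^2 * S * Cw
Step 1 — V^2 = 8.83^2 = 77.9689
Step 2 — 0.5 * rho * V^2 = 0.5 * 1025 * 77.9689 = 39959.06125
Step 3 — Rw = 39959.06125 * 2447 * 0.000032 ≈ 3129.0 N (5 s.f.)

3129.0 N


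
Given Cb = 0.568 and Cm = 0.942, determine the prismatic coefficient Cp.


Formula: Cp = Cb / Cm
Substituting: Cp = 0.568 / 0.942
Result: Cp ≈ 0.60297 (5 s.f.)

0.60297


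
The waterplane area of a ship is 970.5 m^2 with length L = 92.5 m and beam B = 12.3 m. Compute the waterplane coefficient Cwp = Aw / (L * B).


Formula: Cwp = Aw / (L * B)
Step 1 — L * B = 92.5 * 12.3 = 1137.75 m^2
Step 2 — Cwp = 970.5 / 1137.75 ≈ 0.85300 (5 s.f.)

0.85300


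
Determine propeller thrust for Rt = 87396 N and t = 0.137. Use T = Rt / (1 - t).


Formula: T = Rt / (1 - t)
Step 1 — (1 - t) = 1 - 0.137 = 0.863
Step 2 — T = 87396 / 0.863 ≈ 101270 N (5 s.f.)

101270 N


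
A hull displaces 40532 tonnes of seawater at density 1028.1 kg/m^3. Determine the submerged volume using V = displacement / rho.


Formula: V = mass / rho
Step 1 — convert tonnes to kg: 40532 t * 1000 = 40532000 kg
Step 2 — V = 40532000 / 1028.1 ≈ 39424 m^3 (5 s.f.)

39424 m^3


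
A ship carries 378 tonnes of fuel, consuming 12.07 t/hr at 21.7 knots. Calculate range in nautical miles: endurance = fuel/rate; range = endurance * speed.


Formula: endurance = fuel / rate; range = endurance * speed
Step 1 — endurance = 378 / 12.07 = 31.3173 hours
Step 2 — range = 31.3173 * 21.7 ≈ 679.59 nautical miles (5 s.f.)

679.59 NM


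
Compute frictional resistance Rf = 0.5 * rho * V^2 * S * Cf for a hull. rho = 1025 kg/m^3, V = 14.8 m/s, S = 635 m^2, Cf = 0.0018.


Formula: Rf = 0.5 * rho * V^2 * S * Cf
Step 1 — V^2 = 14.8^2 = 219.04
Step 2 — 0.5 * rho * V^2 = 0.5 * 1025 * 219.04 = 112258.0
Step 3 — Rf = 112258.0 * 635 * 0.0018 ≈ 128310 N (5 s.f.)

128310 N


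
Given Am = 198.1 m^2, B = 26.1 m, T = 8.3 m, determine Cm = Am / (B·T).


Formula: Cm = Am / (B * T)
Step 1 — B * T = 26.1 * 8.3 = 216.63 m^2
Step 2 — Cm = 198.1 / 216.63 ≈ 0.91446 (5 s.f.)

0.91446


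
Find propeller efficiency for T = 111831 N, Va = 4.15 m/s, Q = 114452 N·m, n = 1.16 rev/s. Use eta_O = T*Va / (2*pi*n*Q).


Formula: eta = T * Va / (2 * pi * n * Q)
Step 1 — numerator = T * Va = 111831 * 4.15 = 464098.65
Step 2 — 2 * pi * n = 2 * pi * 1.16 = 7.288495
Step 3 — denominator = 7.288495 * 114452 = 834182.83
Step 4 — eta = 464098.65 / 834182.83 ≈ 0.55635 (5 s.f.)

0.55635


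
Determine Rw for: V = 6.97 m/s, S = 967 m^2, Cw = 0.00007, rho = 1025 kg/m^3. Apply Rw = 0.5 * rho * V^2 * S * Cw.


Formula: Rw = 0.5 * rho * V^2 * S * Cw
Step 1 — V^2 = 6.97^2 = 48.5809
Step 2 — 0.5 * rho * V^2 = 0.5 * 1025 * 48.5809 = 24897.71125
Step 3 — Rw = 24897.71125 * 967 * 0.00007 ≈ 1685.3 N (5 s.f.)

1685.3 N


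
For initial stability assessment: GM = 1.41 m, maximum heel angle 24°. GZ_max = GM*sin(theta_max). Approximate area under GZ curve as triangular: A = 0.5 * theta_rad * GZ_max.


Formula: GZ_max = GM * sin(theta); Area = 0.5 * theta_rad * GZ_max
Step 1 — GZ_max = 1.41 * sin(24°) = 1.41 * 0.406737 = 0.573499 m
Step 2 — theta_rad = 24 * pi/180 = 0.418879 rad
Step 3 — Area = 0.5 * 0.418879 * 0.573499 ≈ 0.12011 m·rad (5 s.f.)

0.12011 m·rad


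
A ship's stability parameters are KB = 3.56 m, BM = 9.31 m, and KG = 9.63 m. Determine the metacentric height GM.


Formula: GM = KB + BM - KG
Step 1 — KM = KB + BM = 3.56 + 9.31 = 12.87 m
Step 2 — GM = KM - KG = 12.87 - 9.63 = 3.24 m

3.24 m


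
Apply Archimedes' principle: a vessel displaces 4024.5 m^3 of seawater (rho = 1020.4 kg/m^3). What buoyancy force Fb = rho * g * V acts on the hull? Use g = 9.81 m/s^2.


Formula: Fb = rho * g * V
Substituting: Fb = 1020.4 * 9.81 * 4024.5
Intermediate: 1020.4 * 9.81 = 10010.124
Result: Fb = 10010.124 * 4024.5 ≈ 40286000 N (5 s.f.)

40286000 N


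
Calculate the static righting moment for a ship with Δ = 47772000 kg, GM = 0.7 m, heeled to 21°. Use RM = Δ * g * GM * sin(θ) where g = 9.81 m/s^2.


Formula: GZ = GM * sin(theta); RM = disp * g * GZ
Step 1 — GZ = 0.7 * sin(21°) = 0.7 * 0.358368 = 0.250858 m
Step 2 — RM = 47772000 * 9.81 * 0.250858 ≈ 117560000 N·m (5 s.f.)

117560000 N·m


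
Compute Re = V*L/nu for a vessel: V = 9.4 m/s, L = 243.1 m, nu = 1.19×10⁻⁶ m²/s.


Formula: Re = V * L / nu
Step 1 — V * L = 9.4 * 243.1 = 2285.14 m^2/s
Step 2 — Re = 2285.14 / 1.19e-6 = 1.92e+09

1.92e+09


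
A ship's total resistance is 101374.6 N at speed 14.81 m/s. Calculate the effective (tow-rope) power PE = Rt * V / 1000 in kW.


Formula: PE = Rt * V / 1000 (kW)
Step 1 — PE (W) = 101374.6 * 14.81 = 1501357.826 W
Step 2 — PE (kW) = 1501357.826 / 1000 ≈ 1501.4 kW (5 s.f.)

1501.4 kW


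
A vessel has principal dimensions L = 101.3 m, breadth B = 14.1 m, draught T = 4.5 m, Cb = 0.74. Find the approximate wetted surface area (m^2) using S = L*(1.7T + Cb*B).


Formula: S = 1.7*L*T + V/T with V = Cb*L*B*T, i.e. S = L * (1.7*T + Cb*B)
Step 1 — 1.7*T = 1.7 * 4.5 = 7.65 m
Step 2 — Cb*B = 0.74 * 14.1 = 10.434 m
Step 3 — 1.7*T + Cb*B = 7.65 + 10.434 = 18.084 m
Step 4 — S = 101.3 * 18.084 ≈ 1831.9 m^2 (5 s.f.)

1831.9 m^2


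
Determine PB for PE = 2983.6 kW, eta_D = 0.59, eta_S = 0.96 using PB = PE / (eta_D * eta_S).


Formula: PB = PE / (eta_D * eta_S)
Step 1 — combined efficiency = eta_D * eta_S = 0.59 * 0.96 = 0.5664
Step 2 — PB = 2983.6 / 0.5664 ≈ 5267.7 kW (5 s.f.)

5267.7 kW


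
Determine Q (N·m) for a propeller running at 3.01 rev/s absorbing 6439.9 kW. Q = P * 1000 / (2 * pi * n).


Formula: Q = P_W / (2 * pi * n)
Step 1 — P_W = 6439.9 kW * 1000 = 6439900.0 W
Step 2 — 2 * pi * n = 2 * pi * 3.01 = 18.912388
Step 3 — Q = 6439900.0 / 18.912388 ≈ 340510 N·m (5 s.f.)

340510 N·m


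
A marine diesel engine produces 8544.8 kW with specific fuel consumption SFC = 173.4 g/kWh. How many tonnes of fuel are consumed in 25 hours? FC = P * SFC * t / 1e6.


Formula: FC (tonnes) = P * SFC * t / 1,000,000
Step 1 — P * SFC * t = 8544.8 * 173.4 * 25 = 37041708.0 g
Step 2 — FC (tonnes) = 37041708.0 / 1,000,000 ≈ 37.042 tonnes (5 s.f.)

37.042 tonnes


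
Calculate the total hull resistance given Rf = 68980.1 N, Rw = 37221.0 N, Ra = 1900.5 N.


Formula: Rt = Rf + Rw + Ra
Substituting: Rt = 68980.1 + 37221.0 + 1900.5
Result: Rt = 108101.6 N

108101.6 N


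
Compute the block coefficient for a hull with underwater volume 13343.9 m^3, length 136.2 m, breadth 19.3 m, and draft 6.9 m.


Formula: Cb = V / (L * B * T)
Step 1 — L * B * T = 136.2 * 19.3 * 6.9 = 18137.754 m^3
Step 2 — Cb = 13343.9 / 18137.754 ≈ 0.73570 (5 s.f.)

0.73570


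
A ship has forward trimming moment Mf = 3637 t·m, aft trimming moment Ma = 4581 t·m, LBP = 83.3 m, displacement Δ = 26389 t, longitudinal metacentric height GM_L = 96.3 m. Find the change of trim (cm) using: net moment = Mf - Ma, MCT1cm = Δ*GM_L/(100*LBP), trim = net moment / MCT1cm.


Formula: net trimming moment = Mf - Ma; MCT1cm = Δ*GM_L/(100*LBP); trim = net moment / MCT1cm
Step 1 — net trimming moment = 3637 - 4581 = -944 t·m
Step 2 — MCT1cm = 26389 * 96.3 / (100 * 83.3) = 305.0733 t·m/cm
Step 3 — trim = -944 / 305.0733 ≈ -3.0943 cm (5 s.f.)

-3.0943 cm


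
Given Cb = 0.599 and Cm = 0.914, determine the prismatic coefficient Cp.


Formula: Cp = Cb / Cm
Substituting: Cp = 0.599 / 0.914
Result: Cp ≈ 0.65536 (5 s.f.)

0.65536


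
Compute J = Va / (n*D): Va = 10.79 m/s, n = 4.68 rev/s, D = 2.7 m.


Formula: J = Va / (n * D)
Step 1 — n * D = 4.68 * 2.7 = 12.636
Step 2 — J = 10.79 / 12.636 ≈ 0.85391 (5 s.f.)

0.85391


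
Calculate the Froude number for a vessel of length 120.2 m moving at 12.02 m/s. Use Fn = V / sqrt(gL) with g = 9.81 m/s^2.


Formula: Fn = V / sqrt(g * L)
Step 1 — g * L = 9.81 * 120.2 = 1179.162
Step 2 — sqrt(g * L) = sqrt(1179.162) = 34.338928
Step 3 — Fn = 12.02 / 34.338928 ≈ 0.35004 (5 s.f.)

0.35004


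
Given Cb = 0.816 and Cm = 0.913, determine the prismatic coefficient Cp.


Formula: Cp = Cb / Cm
Substituting: Cp = 0.816 / 0.913
Result: Cp ≈ 0.89376 (5 s.f.)

0.89376


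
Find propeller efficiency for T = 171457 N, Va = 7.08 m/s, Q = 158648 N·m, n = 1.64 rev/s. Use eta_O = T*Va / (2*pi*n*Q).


Formula: eta = T * Va / (2 * pi * n * Q)
Step 1 — numerator = T * Va = 171457 * 7.08 = 1213915.56
Step 2 — 2 * pi * n = 2 * pi * 1.64 = 10.304424
Step 3 — denominator = 10.304424 * 158648 = 1634776.26
Step 4 — eta = 1213915.56 / 1634776.26 ≈ 0.74256 (5 s.f.)

0.74256


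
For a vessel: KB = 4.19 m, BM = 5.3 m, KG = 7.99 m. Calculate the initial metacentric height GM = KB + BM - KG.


Formula: GM = KB + BM - KG
Step 1 — KM = KB + BM = 4.19 + 5.3 = 9.49 m
Step 2 — GM = KM - KG = 9.49 - 7.99 = 1.5 m

1.5 m


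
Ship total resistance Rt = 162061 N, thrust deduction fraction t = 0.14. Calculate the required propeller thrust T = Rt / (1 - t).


Formula: T = Rt / (1 - t)
Step 1 — (1 - t) = 1 - 0.14 = 0.86
Step 2 — T = 162061 / 0.86 ≈ 188440 N (5 s.f.)

188440 N


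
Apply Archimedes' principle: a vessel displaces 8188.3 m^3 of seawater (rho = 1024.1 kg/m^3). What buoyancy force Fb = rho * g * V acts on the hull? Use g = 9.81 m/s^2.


Formula: Fb = rho * g * V
Substituting: Fb = 1024.1 * 9.81 * 8188.3
Intermediate: 1024.1 * 9.81 = 10046.421
Result: Fb = 10046.421 * 8188.3 ≈ 82263000 N (5 s.f.)

82263000 N


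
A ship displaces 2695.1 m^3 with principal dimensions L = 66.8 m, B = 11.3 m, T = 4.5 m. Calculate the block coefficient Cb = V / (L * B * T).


Formula: Cb = V / (L * B * T)
Step 1 — L * B * T = 66.8 * 11.3 * 4.5 = 3396.78 m^3
Step 2 — Cb = 2695.1 / 3396.78 ≈ 0.79343 (5 s.f.)

0.79343


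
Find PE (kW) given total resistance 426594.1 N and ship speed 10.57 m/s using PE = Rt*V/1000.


Formula: PE = Rt * V / 1000 (kW)
Step 1 — PE (W) = 426594.1 * 10.57 = 4509099.637 W
Step 2 — PE (kW) = 4509099.637 / 1000 ≈ 4509.1 kW (5 s.f.)

4509.1 kW


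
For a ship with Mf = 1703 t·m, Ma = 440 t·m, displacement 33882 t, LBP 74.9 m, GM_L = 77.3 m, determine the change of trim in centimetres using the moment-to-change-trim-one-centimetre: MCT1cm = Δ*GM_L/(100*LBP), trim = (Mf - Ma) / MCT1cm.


Formula: net trimming moment = Mf - Ma; MCT1cm = Δ*GM_L/(100*LBP); trim = net moment / MCT1cm
Step 1 — net trimming moment = 1703 - 440 = 1263 t·m
Step 2 — MCT1cm = 33882 * 77.3 / (100 * 74.9) = 349.6767 t·m/cm
Step 3 — trim = 1263 / 349.6767 ≈ 3.6119 cm (5 s.f.)

3.6119 cm


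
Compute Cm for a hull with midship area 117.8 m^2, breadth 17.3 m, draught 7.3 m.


Formula: Cm = Am / (B * T)
Step 1 — B * T = 17.3 * 7.3 = 126.29 m^2
Step 2 — Cm = 117.8 / 126.29 ≈ 0.93277 (5 s.f.)

0.93277


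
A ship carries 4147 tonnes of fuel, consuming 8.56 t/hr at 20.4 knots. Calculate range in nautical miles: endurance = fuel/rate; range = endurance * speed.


Formula: endurance = fuel / rate; range = endurance * speed
Step 1 — endurance = 4147 / 8.56 = 484.4626 hours
Step 2 — range = 484.4626 * 20.4 ≈ 9883.0 nautical miles (5 s.f.)

9883.0 NM


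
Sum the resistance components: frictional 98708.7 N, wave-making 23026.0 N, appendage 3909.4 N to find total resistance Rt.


Formula: Rt = Rf + Rw + Ra
Substituting: Rt = 98708.7 + 23026.0 + 3909.4
Result: Rt = 125644.1 N

125644.1 N


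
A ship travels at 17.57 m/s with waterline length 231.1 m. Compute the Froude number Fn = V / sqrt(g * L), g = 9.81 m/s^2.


Formula: Fn = V / sqrt(g * L)
Step 1 — g * L = 9.81 * 231.1 = 2267.091
Step 2 — sqrt(g * L) = sqrt(2267.091) = 47.613979
Step 3 — Fn = 17.57 / 47.613979 ≈ 0.36901 (5 s.f.)

0.36901


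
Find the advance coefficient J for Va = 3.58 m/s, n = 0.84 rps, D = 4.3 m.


Formula: J = Va / (n * D)
Step 1 — n * D = 0.84 * 4.3 = 3.612
Step 2 — J = 3.58 / 3.612 ≈ 0.99114 (5 s.f.)

0.99114


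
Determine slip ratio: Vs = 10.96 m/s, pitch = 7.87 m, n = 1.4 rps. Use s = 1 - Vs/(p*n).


Formula: s = 1 - Vs / (p * n)
Step 1 — p * n = 7.87 * 1.4 = 11.018
Step 2 — Vs / (p*n) = 10.96 / 11.018 = 0.994736 (6 d.p.)
Step 3 — s = 1 - 0.994736 = 0.005264

0.005264


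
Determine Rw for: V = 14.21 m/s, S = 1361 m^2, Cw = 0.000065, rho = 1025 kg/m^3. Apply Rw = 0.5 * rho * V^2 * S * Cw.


Formula: Rw = 0.5 * rho * V^2 * S * Cw
Step 1 — V^2 = 14.21^2 = 201.9241
Step 2 — 0.5 * rho * V^2 = 0.5 * 1025 * 201.9241 = 103486.10125
Step 3 — Rw = 103486.10125 * 1361 * 0.000065 ≈ 9154.9 N (5 s.f.)

9154.9 N


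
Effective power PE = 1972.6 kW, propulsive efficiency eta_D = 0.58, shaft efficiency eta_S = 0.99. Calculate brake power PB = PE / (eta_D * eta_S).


Formula: PB = PE / (eta_D * eta_S)
Step 1 — combined efficiency = eta_D * eta_S = 0.58 * 0.99 = 0.5742
Step 2 — PB = 1972.6 / 0.5742 ≈ 3435.4 kW (5 s.f.)

3435.4 kW


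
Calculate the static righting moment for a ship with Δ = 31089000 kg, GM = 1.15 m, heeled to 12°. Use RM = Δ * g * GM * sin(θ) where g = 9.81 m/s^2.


Formula: GZ = GM * sin(theta); RM = disp * g * GZ
Step 1 — GZ = 1.15 * sin(12°) = 1.15 * 0.207912 = 0.239099 m
Step 2 — RM = 31089000 * 9.81 * 0.239099 ≈ 72921000 N·m (5 s.f.)

72921000 N·m


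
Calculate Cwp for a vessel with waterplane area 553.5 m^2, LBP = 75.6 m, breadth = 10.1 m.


Formula: Cwp = Aw / (L * B)
Step 1 — L * B = 75.6 * 10.1 = 763.56 m^2
Step 2 — Cwp = 553.5 / 763.56 ≈ 0.72489 (5 s.f.)

0.72489


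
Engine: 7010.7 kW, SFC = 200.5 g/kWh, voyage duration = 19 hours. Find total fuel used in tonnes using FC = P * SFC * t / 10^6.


Formula: FC (tonnes) = P * SFC * t / 1,000,000
Step 1 — P * SFC * t = 7010.7 * 200.5 * 19 = 26707261.65 g
Step 2 — FC (tonnes) = 26707261.65 / 1,000,000 ≈ 26.707 tonnes (5 s.f.)

26.707 tonnes


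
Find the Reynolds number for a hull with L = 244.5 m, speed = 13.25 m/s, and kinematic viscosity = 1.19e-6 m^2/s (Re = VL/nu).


Formula: Re = V * L / nu
Step 1 — V * L = 13.25 * 244.5 = 3239.625 m^2/s
Step 2 — Re = 3239.625 / 1.19e-6 = 2.72e+09

2.72e+09


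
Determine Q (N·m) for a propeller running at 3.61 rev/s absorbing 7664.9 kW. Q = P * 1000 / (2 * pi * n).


Formula: Q = P_W / (2 * pi * n)
Step 1 — P_W = 7664.9 kW * 1000 = 7664900.0 W
Step 2 — 2 * pi * n = 2 * pi * 3.61 = 22.682299
Step 3 — Q = 7664900.0 / 22.682299 ≈ 337920 N·m (5 s.f.)

337920 N·m


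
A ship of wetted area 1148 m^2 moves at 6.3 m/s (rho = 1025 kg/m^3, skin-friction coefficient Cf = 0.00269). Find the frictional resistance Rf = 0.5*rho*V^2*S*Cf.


Formula: Rf = 0.5 * rho * V^2 * S * Cf
Step 1 — V^2 = 6.3^2 = 39.69
Step 2 — 0.5 * rho * V^2 = 0.5 * 1025 * 39.69 = 20341.125
Step 3 — Rf = 20341.125 * 1148 * 0.00269 ≈ 62816 N (5 s.f.)

62816 N


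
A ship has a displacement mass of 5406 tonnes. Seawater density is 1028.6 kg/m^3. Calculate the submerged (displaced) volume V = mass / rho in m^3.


Formula: V = mass / rho
Step 1 — convert tonnes to kg: 5406 t * 1000 = 5406000 kg
Step 2 — V = 5406000 / 1028.6 ≈ 5255.7 m^3 (5 s.f.)

5255.7 m^3


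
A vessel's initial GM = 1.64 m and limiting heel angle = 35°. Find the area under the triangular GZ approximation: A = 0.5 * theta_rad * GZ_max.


Formula: GZ_max = GM * sin(theta); Area = 0.5 * theta_rad * GZ_max
Step 1 — GZ_max = 1.64 * sin(35°) = 1.64 * 0.573576 = 0.940665 m
Step 2 — theta_rad = 35 * pi/180 = 0.610865 rad
Step 3 — Area = 0.5 * 0.610865 * 0.940665 ≈ 0.28731 m·rad (5 s.f.)

0.28731 m·rad


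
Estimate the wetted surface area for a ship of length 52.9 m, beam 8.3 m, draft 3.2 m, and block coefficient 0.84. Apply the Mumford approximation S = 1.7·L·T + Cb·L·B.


Formula: S = 1.7*L*T + V/T with V = Cb*L*B*T, i.e. S = L * (1.7*T + Cb*B)
Step 1 — 1.7*T = 1.7 * 3.2 = 5.44 m
Step 2 — Cb*B = 0.84 * 8.3 = 6.972 m
Step 3 — 1.7*T + Cb*B = 5.44 + 6.972 = 12.412 m
Step 4 — S = 52.9 * 12.412 ≈ 656.59 m^2 (5 s.f.)

656.59 m^2


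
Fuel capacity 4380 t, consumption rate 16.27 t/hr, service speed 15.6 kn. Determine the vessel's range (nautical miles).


Formula: endurance = fuel / rate; range = endurance * speed
Step 1 — endurance = 4380 / 16.27 = 269.2071 hours
Step 2 — range = 269.2071 * 15.6 ≈ 4199.6 nautical miles (5 s.f.)

4199.6 NM


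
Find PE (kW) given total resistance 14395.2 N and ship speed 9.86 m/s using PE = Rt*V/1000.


Formula: PE = Rt * V / 1000 (kW)
Step 1 — PE (W) = 14395.2 * 9.86 = 141936.672 W
Step 2 — PE (kW) = 141936.672 / 1000 ≈ 141.94 kW (5 s.f.)

141.94 kW


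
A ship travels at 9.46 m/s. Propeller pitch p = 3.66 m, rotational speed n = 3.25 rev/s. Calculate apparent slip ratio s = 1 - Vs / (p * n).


Formula: s = 1 - Vs / (p * n)
Step 1 — p * n = 3.66 * 3.25 = 11.895
Step 2 — Vs / (p*n) = 9.46 / 11.895 = 0.795292 (6 d.p.)
Step 3 — s = 1 - 0.795292 = 0.204708

0.204708


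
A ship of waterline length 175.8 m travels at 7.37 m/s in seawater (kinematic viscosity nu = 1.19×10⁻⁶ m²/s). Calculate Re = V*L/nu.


Formula: Re = V * L / nu
Step 1 — V * L = 7.37 * 175.8 = 1295.646 m^2/s
Step 2 — Re = 1295.646 / 1.19e-6 = 1.09e+09

1.09e+09


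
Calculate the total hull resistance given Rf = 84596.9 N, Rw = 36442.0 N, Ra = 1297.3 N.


Formula: Rt = Rf + Rw + Ra
Substituting: Rt = 84596.9 + 36442.0 + 1297.3
Result: Rt = 122336.2 N

122336.2 N


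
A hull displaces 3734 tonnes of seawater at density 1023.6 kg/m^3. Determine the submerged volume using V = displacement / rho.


Formula: V = mass / rho
Step 1 — convert tonnes to kg: 3734 t * 1000 = 3734000 kg
Step 2 — V = 3734000 / 1023.6 ≈ 3647.9 m^3 (5 s.f.)

3647.9 m^3


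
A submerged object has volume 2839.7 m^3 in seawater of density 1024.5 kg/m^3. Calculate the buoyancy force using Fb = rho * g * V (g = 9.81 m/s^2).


Formula: Fb = rho * g * V
Substituting: Fb = 1024.5 * 9.81 * 2839.7
Intermediate: 1024.5 * 9.81 = 10050.345
Result: Fb = 10050.345 * 2839.7 ≈ 28540000 N (5 s.f.)

28540000 N


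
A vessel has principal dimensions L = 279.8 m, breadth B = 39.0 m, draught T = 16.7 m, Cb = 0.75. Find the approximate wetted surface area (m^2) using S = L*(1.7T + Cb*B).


Formula: S = 1.7*L*T + V/T with V = Cb*L*B*T, i.e. S = L * (1.7*T + Cb*B)
Step 1 — 1.7*T = 1.7 * 16.7 = 28.39 m
Step 2 — Cb*B = 0.75 * 39.0 = 29.25 m
Step 3 — 1.7*T + Cb*B = 28.39 + 29.25 = 57.64 m
Step 4 — S = 279.8 * 57.64 ≈ 16128 m^2 (5 s.f.)

16128 m^2


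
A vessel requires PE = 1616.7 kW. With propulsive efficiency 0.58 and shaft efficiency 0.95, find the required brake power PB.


Formula: PB = PE / (eta_D * eta_S)
Step 1 — combined efficiency = eta_D * eta_S = 0.58 * 0.95 = 0.551
Step 2 — PB = 1616.7 / 0.551 ≈ 2934.1 kW (5 s.f.)

2934.1 kW


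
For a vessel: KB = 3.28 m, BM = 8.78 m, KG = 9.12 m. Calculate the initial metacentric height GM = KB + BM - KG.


Formula: GM = KB + BM - KG
Step 1 — KM = KB + BM = 3.28 + 8.78 = 12.06 m
Step 2 — GM = KM - KG = 12.06 - 9.12 = 2.94 m

2.94 m


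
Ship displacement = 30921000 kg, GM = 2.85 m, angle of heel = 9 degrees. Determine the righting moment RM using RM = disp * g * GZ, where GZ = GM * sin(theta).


Formula: GZ = GM * sin(theta); RM = disp * g * GZ
Step 1 — GZ = 2.85 * sin(9°) = 2.85 * 0.156434 = 0.445837 m
Step 2 — RM = 30921000 * 9.81 * 0.445837 ≈ 135240000 N·m (5 s.f.)

135240000 N·m


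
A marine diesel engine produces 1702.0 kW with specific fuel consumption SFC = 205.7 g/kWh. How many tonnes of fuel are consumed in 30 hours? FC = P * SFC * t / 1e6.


Formula: FC (tonnes) = P * SFC * t / 1,000,000
Step 1 — P * SFC * t = 1702.0 * 205.7 * 30 = 10503042.0 g
Step 2 — FC (tonnes) = 10503042.0 / 1,000,000 ≈ 10.503 tonnes (5 s.f.)

10.503 tonnes


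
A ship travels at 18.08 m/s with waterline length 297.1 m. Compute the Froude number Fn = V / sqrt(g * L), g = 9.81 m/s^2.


Formula: Fn = V / sqrt(g * L)
Step 1 — g * L = 9.81 * 297.1 = 2914.551
Step 2 — sqrt(g * L) = sqrt(2914.551) = 53.986582
Step 3 — Fn = 18.08 / 53.986582 ≈ 0.33490 (5 s.f.)

0.33490


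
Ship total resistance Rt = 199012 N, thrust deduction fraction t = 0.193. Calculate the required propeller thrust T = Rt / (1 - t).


Formula: T = Rt / (1 - t)
Step 1 — (1 - t) = 1 - 0.193 = 0.807
Step 2 — T = 199012 / 0.807 ≈ 246610 N (5 s.f.)

246610 N


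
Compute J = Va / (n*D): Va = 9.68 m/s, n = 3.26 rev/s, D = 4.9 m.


Formula: J = Va / (n * D)
Step 1 — n * D = 3.26 * 4.9 = 15.974
Step 2 — J = 9.68 / 15.974 ≈ 0.60598 (5 s.f.)

0.60598


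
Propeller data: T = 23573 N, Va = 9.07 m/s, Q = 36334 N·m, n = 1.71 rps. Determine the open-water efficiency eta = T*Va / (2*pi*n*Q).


Formula: eta = T * Va / (2 * pi * n * Q)
Step 1 — numerator = T * Va = 23573 * 9.07 = 213807.11
Step 2 — 2 * pi * n = 2 * pi * 1.71 = 10.744247
Step 3 — denominator = 10.744247 * 36334 = 390381.47
Step 4 — eta = 213807.11 / 390381.47 ≈ 0.54769 (5 s.f.)

0.54769


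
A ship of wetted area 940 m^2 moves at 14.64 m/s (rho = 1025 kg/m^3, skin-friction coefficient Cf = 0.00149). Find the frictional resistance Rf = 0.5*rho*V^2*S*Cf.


Formula: Rf = 0.5 * rho * V^2 * S * Cf
Step 1 — V^2 = 14.64^2 = 214.3296
Step 2 — 0.5 * rho * V^2 = 0.5 * 1025 * 214.3296 = 109843.92
Step 3 — Rf = 109843.92 * 940 * 0.00149 ≈ 153850 N (5 s.f.)

153850 N


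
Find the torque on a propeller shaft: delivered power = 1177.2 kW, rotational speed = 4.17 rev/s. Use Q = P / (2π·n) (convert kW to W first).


Formula: Q = P_W / (2 * pi * n)
Step 1 — P_W = 1177.2 kW * 1000 = 1177200.0 W
Step 2 — 2 * pi * n = 2 * pi * 4.17 = 26.200883
Step 3 — Q = 1177200.0 / 26.200883 ≈ 44930 N·m (5 s.f.)

44930 N·m


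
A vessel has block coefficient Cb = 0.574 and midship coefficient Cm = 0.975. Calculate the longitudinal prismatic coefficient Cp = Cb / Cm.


Formula: Cp = Cb / Cm
Substituting: Cp = 0.574 / 0.975
Result: Cp ≈ 0.58872 (5 s.f.)

0.58872


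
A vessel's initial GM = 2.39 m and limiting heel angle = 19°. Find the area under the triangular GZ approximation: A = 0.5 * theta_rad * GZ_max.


Formula: GZ_max = GM * sin(theta); Area = 0.5 * theta_rad * GZ_max
Step 1 — GZ_max = 2.39 * sin(19°) = 2.39 * 0.325568 = 0.778108 m
Step 2 — theta_rad = 19 * pi/180 = 0.331613 rad
Step 3 — Area = 0.5 * 0.331613 * 0.778108 ≈ 0.12902 m·rad (5 s.f.)

0.12902 m·rad


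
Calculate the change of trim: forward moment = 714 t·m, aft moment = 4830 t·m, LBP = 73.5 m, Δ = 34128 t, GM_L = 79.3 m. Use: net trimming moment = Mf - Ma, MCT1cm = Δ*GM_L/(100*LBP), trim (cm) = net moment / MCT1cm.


Formula: net trimming moment = Mf - Ma; MCT1cm = Δ*GM_L/(100*LBP); trim = net moment / MCT1cm
Step 1 — net trimming moment = 714 - 4830 = -4116 t·m
Step 2 — MCT1cm = 34128 * 79.3 / (100 * 73.5) = 368.2109 t·m/cm
Step 3 — trim = -4116 / 368.2109 ≈ -11.178 cm (5 s.f.)

-11.178 cm


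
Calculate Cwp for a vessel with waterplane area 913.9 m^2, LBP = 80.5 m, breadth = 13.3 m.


Formula: Cwp = Aw / (L * B)
Step 1 — L * B = 80.5 * 13.3 = 1070.65 m^2
Step 2 — Cwp = 913.9 / 1070.65 ≈ 0.85359 (5 s.f.)

0.85359


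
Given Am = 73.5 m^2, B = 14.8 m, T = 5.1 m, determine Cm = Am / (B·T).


Formula: Cm = Am / (B * T)
Step 1 — B * T = 14.8 * 5.1 = 75.48 m^2
Step 2 — Cm = 73.5 / 75.48 ≈ 0.97377 (5 s.f.)

0.97377


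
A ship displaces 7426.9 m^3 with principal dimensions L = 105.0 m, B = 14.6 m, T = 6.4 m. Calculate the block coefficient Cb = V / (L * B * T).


Formula: Cb = V / (L * B * T)
Step 1 — L * B * T = 105.0 * 14.6 * 6.4 = 9811.2 m^3
Step 2 — Cb = 7426.9 / 9811.2 ≈ 0.75698 (5 s.f.)

0.75698


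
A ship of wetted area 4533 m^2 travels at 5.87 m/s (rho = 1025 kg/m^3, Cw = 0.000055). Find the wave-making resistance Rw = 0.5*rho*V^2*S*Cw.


Formula: Rw = 0.5 * rho * V^2 * S * Cw
Step 1 — V^2 = 5.87^2 = 34.4569
Step 2 — 0.5 * rho * V^2 = 0.5 * 1025 * 34.4569 = 17659.16125
Step 3 — Rw = 17659.16125 * 4533 * 0.000055 ≈ 4402.7 N (5 s.f.)

4402.7 N


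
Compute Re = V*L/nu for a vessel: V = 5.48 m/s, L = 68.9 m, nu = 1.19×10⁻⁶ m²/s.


Formula: Re = V * L / nu
Step 1 — V * L = 5.48 * 68.9 = 377.572 m^2/s
Step 2 — Re = 377.572 / 1.19e-6 = 3.17e+08

3.17e+08


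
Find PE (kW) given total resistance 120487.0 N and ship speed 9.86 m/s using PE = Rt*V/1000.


Formula: PE = Rt * V / 1000 (kW)
Step 1 — PE (W) = 120487.0 * 9.86 = 1188001.82 W
Step 2 — PE (kW) = 1188001.82 / 1000 ≈ 1188.0 kW (5 s.f.)

1188.0 kW


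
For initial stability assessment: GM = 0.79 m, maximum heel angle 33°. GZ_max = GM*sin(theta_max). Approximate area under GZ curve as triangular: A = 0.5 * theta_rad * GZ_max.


Formula: GZ_max = GM * sin(theta); Area = 0.5 * theta_rad * GZ_max
Step 1 — GZ_max = 0.79 * sin(33°) = 0.79 * 0.544639 = 0.430265 m
Step 2 — theta_rad = 33 * pi/180 = 0.575959 rad
Step 3 — Area = 0.5 * 0.575959 * 0.430265 ≈ 0.12391 m·rad (5 s.f.)

0.12391 m·rad


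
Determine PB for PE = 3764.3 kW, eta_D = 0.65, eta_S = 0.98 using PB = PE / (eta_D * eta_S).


Formula: PB = PE / (eta_D * eta_S)
Step 1 — combined efficiency = eta_D * eta_S = 0.65 * 0.98 = 0.637
Step 2 — PB = 3764.3 / 0.637 ≈ 5909.4 kW (5 s.f.)

5909.4 kW
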